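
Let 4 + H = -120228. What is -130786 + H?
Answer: -251018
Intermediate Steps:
H = -120232 (H = -4 - 120228 = -120232)
-130786 + H = -130786 - 120232 = -251018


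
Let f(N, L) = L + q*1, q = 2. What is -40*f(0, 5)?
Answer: -280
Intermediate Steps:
f(N, L) = 2 + L (f(N, L) = L + 2*1 = L + 2 = 2 + L)
-40*f(0, 5) = -40*(2 + 5) = -40*7 = -280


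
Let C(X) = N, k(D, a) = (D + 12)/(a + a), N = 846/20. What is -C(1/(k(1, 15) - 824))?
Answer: -423/10 ≈ -42.300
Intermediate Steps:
N = 423/10 (N = 846*(1/20) = 423/10 ≈ 42.300)
k(D, a) = (12 + D)/(2*a) (k(D, a) = (12 + D)/((2*a)) = (12 + D)*(1/(2*a)) = (12 + D)/(2*a))
C(X) = 423/10
-C(1/(k(1, 15) - 824)) = -1*423/10 = -423/10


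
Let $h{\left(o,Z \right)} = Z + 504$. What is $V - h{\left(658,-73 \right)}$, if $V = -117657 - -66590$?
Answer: $-51498$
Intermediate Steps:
$V = -51067$ ($V = -117657 + 66590 = -51067$)
$h{\left(o,Z \right)} = 504 + Z$
$V - h{\left(658,-73 \right)} = -51067 - \left(504 - 73\right) = -51067 - 431 = -51498$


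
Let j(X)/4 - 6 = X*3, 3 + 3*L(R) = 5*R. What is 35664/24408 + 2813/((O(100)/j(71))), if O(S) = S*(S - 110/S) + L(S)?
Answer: 77969750/316287 ≈ 246.52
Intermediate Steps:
L(R) = -1 + 5*R/3 (L(R) = -1 + (5*R)/3 = -1 + 5*R/3)
j(X) = 24 + 12*X (j(X) = 24 + 4*(X*3) = 24 + 4*(3*X) = 24 + 12*X)
O(S) = -1 + 5*S/3 + S*(S - 110/S) (O(S) = S*(S - 110/S) + (-1 + 5*S/3) = -1 + 5*S/3 + S*(S - 110/S))
35664/24408 + 2813/((O(100)/j(71))) = 35664/24408 + 2813/(((-111 + 100² + (5/3)*100)/(24 + 12*71))) = 35664*(1/24408) + 2813/(((-111 + 10000 + 500/3)/(24 + 852))) = 1486/1017 + 2813/(((30167/3)/876)) = 1486/1017 + 2813/(((30167/3)*(1/876))) = 1486/1017 + 2813/(30167/2628) = 1486/1017 + 2813*(2628/30167) = 1486/1017 + 76212/311 = 77969750/316287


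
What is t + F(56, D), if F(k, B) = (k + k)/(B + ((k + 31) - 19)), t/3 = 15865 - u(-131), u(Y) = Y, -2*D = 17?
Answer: 815828/17 ≈ 47990.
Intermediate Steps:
D = -17/2 (D = -½*17 = -17/2 ≈ -8.5000)
t = 47988 (t = 3*(15865 - 1*(-131)) = 3*(15865 + 131) = 3*15996 = 47988)
F(k, B) = 2*k/(12 + B + k) (F(k, B) = (2*k)/(B + ((31 + k) - 19)) = (2*k)/(B + (12 + k)) = (2*k)/(12 + B + k) = 2*k/(12 + B + k))
t + F(56, D) = 47988 + 2*56/(12 - 17/2 + 56) = 47988 + 2*56/(119/2) = 47988 + 2*56*(2/119) = 47988 + 32/17 = 815828/17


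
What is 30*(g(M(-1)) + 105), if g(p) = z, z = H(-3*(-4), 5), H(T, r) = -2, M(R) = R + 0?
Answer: 3090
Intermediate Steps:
M(R) = R
z = -2
g(p) = -2
30*(g(M(-1)) + 105) = 30*(-2 + 105) = 30*103 = 3090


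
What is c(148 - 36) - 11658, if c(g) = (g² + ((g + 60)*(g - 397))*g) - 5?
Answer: -5489359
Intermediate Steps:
c(g) = -5 + g² + g*(-397 + g)*(60 + g) (c(g) = (g² + ((60 + g)*(-397 + g))*g) - 5 = (g² + ((-397 + g)*(60 + g))*g) - 5 = (g² + g*(-397 + g)*(60 + g)) - 5 = -5 + g² + g*(-397 + g)*(60 + g))
c(148 - 36) - 11658 = (-5 + (148 - 36)³ - 23820*(148 - 36) - 336*(148 - 36)²) - 11658 = (-5 + 112³ - 23820*112 - 336*112²) - 11658 = (-5 + 1404928 - 2667840 - 336*12544) - 11658 = (-5 + 1404928 - 2667840 - 4214784) - 11658 = -5477701 - 11658 = -5489359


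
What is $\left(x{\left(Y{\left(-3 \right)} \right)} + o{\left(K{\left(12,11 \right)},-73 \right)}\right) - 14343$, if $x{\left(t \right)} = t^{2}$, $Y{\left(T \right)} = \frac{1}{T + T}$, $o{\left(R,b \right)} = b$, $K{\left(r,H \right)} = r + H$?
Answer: $- \frac{518975}{36} \approx -14416.0$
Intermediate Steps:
$K{\left(r,H \right)} = H + r$
$Y{\left(T \right)} = \frac{1}{2 T}$
$\left(x{\left(Y{\left(-3 \right)} \right)} + o{\left(K{\left(12,11 \right)},-73 \right)}\right) - 14343 = \left(\left(\frac{1}{2 \left(-3\right)}\right)^{2} - 73\right) - 14343 = \left(\left(\frac{1}{2} \left(- \frac{1}{3}\right)\right)^{2} - 73\right) - 14343 = \left(\left(- \frac{1}{6}\right)^{2} - 73\right) - 14343 = \left(\frac{1}{36} - 73\right) - 14343 = - \frac{2627}{36} - 14343 = - \frac{518975}{36}$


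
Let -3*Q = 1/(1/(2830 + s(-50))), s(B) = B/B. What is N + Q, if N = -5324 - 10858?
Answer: -51377/3 ≈ -17126.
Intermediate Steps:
s(B) = 1
Q = -2831/3 (Q = -1/(3*(1/(2830 + 1))) = -1/(3*(1/2831)) = -1/(3*1/2831) = -⅓*2831 = -2831/3 ≈ -943.67)
N = -16182
N + Q = -16182 - 2831/3 = -51377/3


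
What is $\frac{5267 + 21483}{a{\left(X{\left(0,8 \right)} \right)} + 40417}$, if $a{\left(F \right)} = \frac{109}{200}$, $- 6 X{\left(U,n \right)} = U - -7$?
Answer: $\frac{5350000}{8083509} \approx 0.66184$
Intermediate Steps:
$X{\left(U,n \right)} = - \frac{7}{6} - \frac{U}{6}$ ($X{\left(U,n \right)} = - \frac{U - -7}{6} = - \frac{U + 7}{6} = - \frac{7 + U}{6} = - \frac{7}{6} - \frac{U}{6}$)
$a{\left(F \right)} = \frac{109}{200}$ ($a{\left(F \right)} = 109 \cdot \frac{1}{200} = \frac{109}{200}$)
$\frac{5267 + 21483}{a{\left(X{\left(0,8 \right)} \right)} + 40417} = \frac{5267 + 21483}{\frac{109}{200} + 40417} = \frac{26750}{\frac{8083509}{200}} = 26750 \cdot \frac{200}{8083509} = \frac{5350000}{8083509}$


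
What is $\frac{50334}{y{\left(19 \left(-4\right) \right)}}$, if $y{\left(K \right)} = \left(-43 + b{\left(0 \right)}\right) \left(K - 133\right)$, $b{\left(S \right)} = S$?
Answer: $\frac{50334}{8987} \approx 5.6008$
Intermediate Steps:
$y{\left(K \right)} = 5719 - 43 K$ ($y{\left(K \right)} = \left(-43 + 0\right) \left(K - 133\right) = - 43 \left(-133 + K\right) = 5719 - 43 K$)
$\frac{50334}{y{\left(19 \left(-4\right) \right)}} = \frac{50334}{5719 - 43 \cdot 19 \left(-4\right)} = \frac{50334}{5719 - -3268} = \frac{50334}{5719 + 3268} = \frac{50334}{8987}$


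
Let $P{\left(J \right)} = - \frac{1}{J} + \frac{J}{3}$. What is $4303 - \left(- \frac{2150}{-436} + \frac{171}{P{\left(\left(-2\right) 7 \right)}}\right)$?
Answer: $\frac{182402623}{42074} \approx 4335.3$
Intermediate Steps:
$P{\left(J \right)} = - \frac{1}{J} + \frac{J}{3}$ ($P{\left(J \right)} = - \frac{1}{J} + J \frac{1}{3} = - \frac{1}{J} + \frac{J}{3}$)
$4303 - \left(- \frac{2150}{-436} + \frac{171}{P{\left(\left(-2\right) 7 \right)}}\right) = 4303 - \left(- \frac{2150}{-436} + \frac{171}{- \frac{1}{\left(-2\right) 7} + \frac{\left(-2\right) 7}{3}}\right) = 4303 - \left(\left(-2150\right) \left(- \frac{1}{436}\right) + \frac{171}{- \frac{1}{-14} + \frac{1}{3} \left(-14\right)}\right) = 4303 - \left(\frac{1075}{218} + \frac{171}{\left(-1\right) \left(- \frac{1}{14}\right) - \frac{14}{3}}\right) = 4303 - \left(\frac{1075}{218} + \frac{171}{\frac{1}{14} - \frac{14}{3}}\right) = 4303 - \left(\frac{1075}{218} + \frac{171}{- \frac{193}{42}}\right) = 4303 - \left(\frac{1075}{218} + 171 \left(- \frac{42}{193}\right)\right) = 4303 - \left(\frac{1075}{218} - \frac{7182}{193}\right) = 4303 - - \frac{1358201}{42074} = 4303 + \frac{1358201}{42074} = \frac{182402623}{42074}$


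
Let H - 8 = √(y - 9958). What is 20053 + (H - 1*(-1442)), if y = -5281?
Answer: 21503 + 7*I*√311 ≈ 21503.0 + 123.45*I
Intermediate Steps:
H = 8 + 7*I*√311 (H = 8 + √(-5281 - 9958) = 8 + √(-15239) = 8 + 7*I*√311 ≈ 8.0 + 123.45*I)
20053 + (H - 1*(-1442)) = 20053 + ((8 + 7*I*√311) - 1*(-1442)) = 20053 + ((8 + 7*I*√311) + 1442) = 20053 + (1450 + 7*I*√311) = 21503 + 7*I*√311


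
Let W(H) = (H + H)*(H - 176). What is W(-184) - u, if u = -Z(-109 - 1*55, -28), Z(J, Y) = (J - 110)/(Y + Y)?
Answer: 3709577/28 ≈ 1.3249e+5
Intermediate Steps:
W(H) = 2*H*(-176 + H) (W(H) = (2*H)*(-176 + H) = 2*H*(-176 + H))
Z(J, Y) = (-110 + J)/(2*Y) (Z(J, Y) = (-110 + J)/((2*Y)) = (-110 + J)*(1/(2*Y)) = (-110 + J)/(2*Y))
u = -137/28 (u = -(-110 + (-109 - 1*55))/(2*(-28)) = -(-1)*(-110 + (-109 - 55))/(2*28) = -(-1)*(-110 - 164)/(2*28) = -(-1)*(-274)/(2*28) = -1*137/28 = -137/28 ≈ -4.8929)
W(-184) - u = 2*(-184)*(-176 - 184) - 1*(-137/28) = 2*(-184)*(-360) + 137/28 = 132480 + 137/28 = 3709577/28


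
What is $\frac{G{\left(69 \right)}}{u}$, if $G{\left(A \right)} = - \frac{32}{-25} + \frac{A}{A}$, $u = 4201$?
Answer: $\frac{57}{105025} \approx 0.00054273$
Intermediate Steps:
$G{\left(A \right)} = \frac{57}{25}$ ($G{\left(A \right)} = \left(-32\right) \left(- \frac{1}{25}\right) + 1 = \frac{32}{25} + 1 = \frac{57}{25}$)
$\frac{G{\left(69 \right)}}{u} = \frac{57}{25 \cdot 4201} = \frac{57}{25} \cdot \frac{1}{4201} = \frac{57}{105025}$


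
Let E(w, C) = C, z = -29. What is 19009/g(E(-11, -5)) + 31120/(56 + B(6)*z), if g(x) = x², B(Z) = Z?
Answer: 732531/1475 ≈ 496.63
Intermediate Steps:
19009/g(E(-11, -5)) + 31120/(56 + B(6)*z) = 19009/((-5)²) + 31120/(56 + 6*(-29)) = 19009/25 + 31120/(56 - 174) = 19009*(1/25) + 31120/(-118) = 19009/25 + 31120*(-1/118) = 19009/25 - 15560/59 = 732531/1475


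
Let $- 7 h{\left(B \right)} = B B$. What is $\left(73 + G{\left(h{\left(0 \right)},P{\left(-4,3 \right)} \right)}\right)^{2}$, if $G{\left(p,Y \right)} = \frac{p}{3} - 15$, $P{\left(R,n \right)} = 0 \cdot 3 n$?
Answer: $3364$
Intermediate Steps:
$h{\left(B \right)} = - \frac{B^{2}}{7}$ ($h{\left(B \right)} = - \frac{B B}{7} = - \frac{B^{2}}{7}$)
$P{\left(R,n \right)} = 0$ ($P{\left(R,n \right)} = 0 n = 0$)
$G{\left(p,Y \right)} = -15 + \frac{p}{3}$ ($G{\left(p,Y \right)} = p \frac{1}{3} - 15 = \frac{p}{3} - 15 = -15 + \frac{p}{3}$)
$\left(73 + G{\left(h{\left(0 \right)},P{\left(-4,3 \right)} \right)}\right)^{2} = \left(73 - \left(15 - \frac{\left(- \frac{1}{7}\right) 0^{2}}{3}\right)\right)^{2} = \left(73 - \left(15 - \frac{\left(- \frac{1}{7}\right) 0}{3}\right)\right)^{2} = \left(73 + \left(-15 + \frac{1}{3} \cdot 0\right)\right)^{2} = \left(73 + \left(-15 + 0\right)\right)^{2} = \left(73 - 15\right)^{2} = 58^{2} = 3364$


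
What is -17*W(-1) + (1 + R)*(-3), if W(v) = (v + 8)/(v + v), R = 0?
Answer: 113/2 ≈ 56.500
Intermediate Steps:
W(v) = (8 + v)/(2*v) (W(v) = (8 + v)/((2*v)) = (8 + v)*(1/(2*v)) = (8 + v)/(2*v))
-17*W(-1) + (1 + R)*(-3) = -17*(8 - 1)/(2*(-1)) + (1 + 0)*(-3) = -17*(-1)*7/2 + 1*(-3) = -17*(-7/2) - 3 = 119/2 - 3 = 113/2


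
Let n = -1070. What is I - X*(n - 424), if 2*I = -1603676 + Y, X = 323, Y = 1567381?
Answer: 928829/2 ≈ 4.6441e+5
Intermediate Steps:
I = -36295/2 (I = (-1603676 + 1567381)/2 = (1/2)*(-36295) = -36295/2 ≈ -18148.)
I - X*(n - 424) = -36295/2 - 323*(-1070 - 424) = -36295/2 - 323*(-1494) = -36295/2 - 1*(-482562) = -36295/2 + 482562 = 928829/2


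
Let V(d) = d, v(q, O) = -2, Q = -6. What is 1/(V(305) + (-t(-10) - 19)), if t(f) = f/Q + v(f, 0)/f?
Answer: 15/4262 ≈ 0.0035195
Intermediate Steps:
t(f) = -2/f - f/6 (t(f) = f/(-6) - 2/f = f*(-⅙) - 2/f = -f/6 - 2/f = -2/f - f/6)
1/(V(305) + (-t(-10) - 19)) = 1/(305 + (-(-2/(-10) - ⅙*(-10)) - 19)) = 1/(305 + (-(-2*(-⅒) + 5/3) - 19)) = 1/(305 + (-(⅕ + 5/3) - 19)) = 1/(305 + (-1*28/15 - 19)) = 1/(305 + (-28/15 - 19)) = 1/(305 - 313/15) = 1/(4262/15) = 15/4262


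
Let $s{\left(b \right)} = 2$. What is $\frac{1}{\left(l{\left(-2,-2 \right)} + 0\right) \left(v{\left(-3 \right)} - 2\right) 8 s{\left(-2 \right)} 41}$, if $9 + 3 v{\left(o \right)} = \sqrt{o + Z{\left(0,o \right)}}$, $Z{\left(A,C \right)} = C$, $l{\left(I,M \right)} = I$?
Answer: $\frac{15}{101024} + \frac{i \sqrt{6}}{101024} \approx 0.00014848 + 2.4247 \cdot 10^{-5} i$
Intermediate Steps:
$v{\left(o \right)} = -3 + \frac{\sqrt{2} \sqrt{o}}{3}$ ($v{\left(o \right)} = -3 + \frac{\sqrt{o + o}}{3} = -3 + \frac{\sqrt{2 o}}{3} = -3 + \frac{\sqrt{2} \sqrt{o}}{3}$)
$\frac{1}{\left(l{\left(-2,-2 \right)} + 0\right) \left(v{\left(-3 \right)} - 2\right) 8 s{\left(-2 \right)} 41} = \frac{1}{\left(-2 + 0\right) \left(\left(-3 + \frac{\sqrt{2} \sqrt{-3}}{3}\right) - 2\right) 8 \cdot 2 \cdot 41} = \frac{1}{- 2 \left(\left(-3 + \frac{\sqrt{2} i \sqrt{3}}{3}\right) - 2\right) 8 \cdot 2 \cdot 41} = \frac{1}{- 2 \left(\left(-3 + \frac{i \sqrt{6}}{3}\right) - 2\right) 8 \cdot 2 \cdot 41} = \frac{1}{- 2 \left(-5 + \frac{i \sqrt{6}}{3}\right) 8 \cdot 2 \cdot 41} = \frac{1}{\left(10 - \frac{2 i \sqrt{6}}{3}\right) 8 \cdot 2 \cdot 41} = \frac{1}{\left(80 - \frac{16 i \sqrt{6}}{3}\right) 2 \cdot 41} = \frac{1}{\left(160 - \frac{32 i \sqrt{6}}{3}\right) 41} = \frac{1}{6560 - \frac{1312 i \sqrt{6}}{3}}$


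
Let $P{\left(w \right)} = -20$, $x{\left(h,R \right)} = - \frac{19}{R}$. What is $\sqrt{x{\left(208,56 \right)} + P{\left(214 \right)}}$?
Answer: $\frac{i \sqrt{15946}}{28} \approx 4.5099 i$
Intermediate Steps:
$\sqrt{x{\left(208,56 \right)} + P{\left(214 \right)}} = \sqrt{- \frac{19}{56} - 20} = \sqrt{- \frac{1139}{56}} = \frac{i \sqrt{15946}}{28}$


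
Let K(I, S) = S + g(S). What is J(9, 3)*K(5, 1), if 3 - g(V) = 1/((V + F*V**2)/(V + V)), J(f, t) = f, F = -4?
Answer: 42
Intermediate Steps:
g(V) = 3 - 2*V/(V - 4*V**2) (g(V) = 3 - 1/((V - 4*V**2)/(V + V)) = 3 - 1/((V - 4*V**2)/((2*V))) = 3 - 1/((V - 4*V**2)*(1/(2*V))) = 3 - 1/((V - 4*V**2)/(2*V)) = 3 - 2*V/(V - 4*V**2))
K(I, S) = S + (-1 + 12*S)/(-1 + 4*S)
J(9, 3)*K(5, 1) = 9*((-1 + 4*1**2 + 11*1)/(-1 + 4*1)) = 9*((-1 + 4*1 + 11)/(-1 + 4)) = 9*((-1 + 4 + 11)/3) = 9*((1/3)*14) = 9*(14/3) = 42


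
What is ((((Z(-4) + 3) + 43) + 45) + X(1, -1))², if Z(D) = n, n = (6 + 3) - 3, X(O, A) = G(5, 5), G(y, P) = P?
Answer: 10404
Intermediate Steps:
X(O, A) = 5
n = 6 (n = 9 - 3 = 6)
Z(D) = 6
((((Z(-4) + 3) + 43) + 45) + X(1, -1))² = ((((6 + 3) + 43) + 45) + 5)² = (((9 + 43) + 45) + 5)² = ((52 + 45) + 5)² = (97 + 5)² = 102² = 10404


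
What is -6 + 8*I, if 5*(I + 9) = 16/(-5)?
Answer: -2078/25 ≈ -83.120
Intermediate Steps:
I = -241/25 (I = -9 + (16/(-5))/5 = -9 + (16*(-⅕))/5 = -9 + (⅕)*(-16/5) = -9 - 16/25 = -241/25 ≈ -9.6400)
-6 + 8*I = -6 + 8*(-241/25) = -6 - 1928/25 = -2078/25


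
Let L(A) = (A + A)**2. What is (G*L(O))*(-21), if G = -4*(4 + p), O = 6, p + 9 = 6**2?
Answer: 374976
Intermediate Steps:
p = 27 (p = -9 + 6**2 = -9 + 36 = 27)
G = -124 (G = -4*(4 + 27) = -4*31 = -124)
L(A) = 4*A**2 (L(A) = (2*A)**2 = 4*A**2)
(G*L(O))*(-21) = -496*6**2*(-21) = -496*36*(-21) = -124*144*(-21) = -17856*(-21) = 374976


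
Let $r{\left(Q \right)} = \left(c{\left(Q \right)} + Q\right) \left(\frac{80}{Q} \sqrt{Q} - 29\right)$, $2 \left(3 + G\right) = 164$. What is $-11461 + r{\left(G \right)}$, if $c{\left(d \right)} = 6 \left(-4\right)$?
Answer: $-13056 + \frac{4400 \sqrt{79}}{79} \approx -12561.0$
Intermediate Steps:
$G = 79$ ($G = -3 + \frac{1}{2} \cdot 164 = -3 + 82 = 79$)
$c{\left(d \right)} = -24$
$r{\left(Q \right)} = \left(-29 + \frac{80}{\sqrt{Q}}\right) \left(-24 + Q\right)$ ($r{\left(Q \right)} = \left(-24 + Q\right) \left(\frac{80}{Q} \sqrt{Q} - 29\right) = \left(-24 + Q\right) \left(\frac{80}{\sqrt{Q}} - 29\right) = \left(-24 + Q\right) \left(-29 + \frac{80}{\sqrt{Q}}\right) = \left(-29 + \frac{80}{\sqrt{Q}}\right) \left(-24 + Q\right)$)
$-11461 + r{\left(G \right)} = -11461 + \left(696 - \frac{1920}{\sqrt{79}} - 2291 + 80 \sqrt{79}\right) = -11461 + \left(696 - 1920 \frac{\sqrt{79}}{79} - 2291 + 80 \sqrt{79}\right) = -11461 + \left(696 - \frac{1920 \sqrt{79}}{79} - 2291 + 80 \sqrt{79}\right) = -11461 - \left(1595 - \frac{4400 \sqrt{79}}{79}\right) = -13056 + \frac{4400 \sqrt{79}}{79}$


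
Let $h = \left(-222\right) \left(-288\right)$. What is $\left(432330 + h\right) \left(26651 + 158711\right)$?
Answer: $91988858292$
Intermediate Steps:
$h = 63936$
$\left(432330 + h\right) \left(26651 + 158711\right) = \left(432330 + 63936\right) \left(26651 + 158711\right) = 496266 \cdot 185362 = 91988858292$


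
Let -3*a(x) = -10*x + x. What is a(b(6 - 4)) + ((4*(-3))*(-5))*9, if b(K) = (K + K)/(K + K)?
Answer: 543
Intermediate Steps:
b(K) = 1 (b(K) = (2*K)/((2*K)) = (2*K)*(1/(2*K)) = 1)
a(x) = 3*x (a(x) = -(-10*x + x)/3 = -(-3)*x = 3*x)
a(b(6 - 4)) + ((4*(-3))*(-5))*9 = 3*1 + ((4*(-3))*(-5))*9 = 3 - 12*(-5)*9 = 3 + 60*9 = 3 + 540 = 543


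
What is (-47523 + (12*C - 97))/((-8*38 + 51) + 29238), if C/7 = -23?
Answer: -49552/28985 ≈ -1.7096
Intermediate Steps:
C = -161 (C = 7*(-23) = -161)
(-47523 + (12*C - 97))/((-8*38 + 51) + 29238) = (-47523 + (12*(-161) - 97))/((-8*38 + 51) + 29238) = (-47523 + (-1932 - 97))/((-304 + 51) + 29238) = (-47523 - 2029)/(-253 + 29238) = -49552/28985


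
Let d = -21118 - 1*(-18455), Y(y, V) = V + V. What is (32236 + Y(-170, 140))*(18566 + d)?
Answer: 517101948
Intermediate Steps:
Y(y, V) = 2*V
d = -2663 (d = -21118 + 18455 = -2663)
(32236 + Y(-170, 140))*(18566 + d) = (32236 + 2*140)*(18566 - 2663) = (32236 + 280)*15903 = 32516*15903 = 517101948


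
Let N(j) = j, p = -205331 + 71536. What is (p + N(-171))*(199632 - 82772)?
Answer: -15655266760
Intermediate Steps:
p = -133795
(p + N(-171))*(199632 - 82772) = (-133795 - 171)*(199632 - 82772) = -133966*116860 = -15655266760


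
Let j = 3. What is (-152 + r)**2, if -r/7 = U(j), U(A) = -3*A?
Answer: 7921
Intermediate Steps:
r = 63 (r = -(-21)*3 = -7*(-9) = 63)
(-152 + r)**2 = (-152 + 63)**2 = (-89)**2 = 7921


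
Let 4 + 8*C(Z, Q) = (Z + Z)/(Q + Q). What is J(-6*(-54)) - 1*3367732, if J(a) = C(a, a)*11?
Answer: -26941889/8 ≈ -3.3677e+6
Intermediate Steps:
C(Z, Q) = -1/2 + Z/(8*Q) (C(Z, Q) = -1/2 + ((Z + Z)/(Q + Q))/8 = -1/2 + ((2*Z)/((2*Q)))/8 = -1/2 + ((2*Z)*(1/(2*Q)))/8 = -1/2 + (Z/Q)/8 = -1/2 + Z/(8*Q))
J(a) = -33/8 (J(a) = ((a - 4*a)/(8*a))*11 = ((-3*a)/(8*a))*11 = -3/8*11 = -33/8)
J(-6*(-54)) - 1*3367732 = -33/8 - 1*3367732 = -33/8 - 3367732 = -26941889/8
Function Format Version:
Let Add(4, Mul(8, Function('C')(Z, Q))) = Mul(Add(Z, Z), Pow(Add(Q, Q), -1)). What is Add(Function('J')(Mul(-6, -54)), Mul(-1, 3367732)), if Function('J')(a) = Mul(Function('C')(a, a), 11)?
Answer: Rational(-26941889, 8) ≈ -3.3677e+6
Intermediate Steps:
Function('C')(Z, Q) = Add(Rational(-1, 2), Mul(Rational(1, 8), Z, Pow(Q, -1))) (Function('C')(Z, Q) = Add(Rational(-1, 2), Mul(Rational(1, 8), Mul(Add(Z, Z), Pow(Add(Q, Q), -1)))) = Add(Rational(-1, 2), Mul(Rational(1, 8), Mul(Mul(2, Z), Pow(Mul(2, Q), -1)))) = Add(Rational(-1, 2), Mul(Rational(1, 8), Mul(Mul(2, Z), Mul(Rational(1, 2), Pow(Q, -1))))) = Add(Rational(-1, 2), Mul(Rational(1, 8), Mul(Z, Pow(Q, -1)))) = Add(Rational(-1, 2), Mul(Rational(1, 8), Z, Pow(Q, -1))))
Function('J')(a) = Rational(-33, 8) (Function('J')(a) = Mul(Mul(Rational(1, 8), Pow(a, -1), Add(a, Mul(-4, a))), 11) = Mul(Mul(Rational(1, 8), Pow(a, -1), Mul(-3, a)), 11) = Mul(Rational(-3, 8), 11) = Rational(-33, 8))
Add(Function('J')(Mul(-6, -54)), Mul(-1, 3367732)) = Add(Rational(-33, 8), Mul(-1, 3367732)) = Add(Rational(-33, 8), -3367732) = Rational(-26941889, 8)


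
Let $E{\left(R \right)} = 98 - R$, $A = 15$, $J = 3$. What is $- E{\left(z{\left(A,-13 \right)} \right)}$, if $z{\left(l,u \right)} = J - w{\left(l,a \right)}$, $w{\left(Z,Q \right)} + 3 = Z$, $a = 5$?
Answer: $-107$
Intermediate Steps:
$w{\left(Z,Q \right)} = -3 + Z$
$z{\left(l,u \right)} = 6 - l$ ($z{\left(l,u \right)} = 3 - \left(-3 + l\right) = 6 - l$)
$- E{\left(z{\left(A,-13 \right)} \right)} = - (98 - \left(6 - 15\right)) = - (98 - -9) = - (98 + 9) = \left(-1\right) 107 = -107$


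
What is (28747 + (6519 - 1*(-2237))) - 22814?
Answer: 14689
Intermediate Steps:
(28747 + (6519 - 1*(-2237))) - 22814 = (28747 + (6519 + 2237)) - 22814 = (28747 + 8756) - 22814 = 37503 - 22814 = 14689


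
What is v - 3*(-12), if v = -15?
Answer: 21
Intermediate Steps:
v - 3*(-12) = -15 - 3*(-12) = -15 + 36 = 21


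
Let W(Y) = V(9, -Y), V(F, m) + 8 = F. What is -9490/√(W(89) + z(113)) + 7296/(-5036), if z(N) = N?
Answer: -1824/1259 - 4745*√114/57 ≈ -890.27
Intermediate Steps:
V(F, m) = -8 + F
W(Y) = 1 (W(Y) = -8 + 9 = 1)
-9490/√(W(89) + z(113)) + 7296/(-5036) = -9490/√(1 + 113) + 7296/(-5036) = -9490*√114/114 + 7296*(-1/5036) = -4745*√114/57 - 1824/1259 = -1824/1259 - 4745*√114/57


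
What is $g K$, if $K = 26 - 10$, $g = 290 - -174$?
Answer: $7424$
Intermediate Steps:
$g = 464$ ($g = 290 + 174 = 464$)
$K = 16$
$g K = 464 \cdot 16 = 7424$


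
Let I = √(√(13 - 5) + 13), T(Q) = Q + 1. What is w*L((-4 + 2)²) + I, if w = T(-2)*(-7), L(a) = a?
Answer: 28 + √(13 + 2*√2) ≈ 31.978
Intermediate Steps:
T(Q) = 1 + Q
w = 7 (w = (1 - 2)*(-7) = -1*(-7) = 7)
I = √(13 + 2*√2) (I = √(√8 + 13) = √(2*√2 + 13) = √(13 + 2*√2) ≈ 3.9785)
w*L((-4 + 2)²) + I = 7*(-4 + 2)² + √(13 + 2*√2) = 7*(-2)² + √(13 + 2*√2) = 7*4 + √(13 + 2*√2) = 28 + √(13 + 2*√2)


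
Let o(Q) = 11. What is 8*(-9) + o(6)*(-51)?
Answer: -633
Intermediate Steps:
8*(-9) + o(6)*(-51) = 8*(-9) + 11*(-51) = -72 - 561 = -633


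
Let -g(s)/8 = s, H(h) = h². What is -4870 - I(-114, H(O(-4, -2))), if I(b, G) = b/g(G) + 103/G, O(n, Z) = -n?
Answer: -312149/64 ≈ -4877.3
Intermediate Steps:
g(s) = -8*s
I(b, G) = 103/G - b/(8*G) (I(b, G) = b/((-8*G)) + 103/G = b*(-1/(8*G)) + 103/G = -b/(8*G) + 103/G = 103/G - b/(8*G))
-4870 - I(-114, H(O(-4, -2))) = -4870 - (824 - 1*(-114))/(8*((-1*(-4))²)) = -4870 - (824 + 114)/(8*(4²)) = -4870 - 938/(8*16) = -4870 - 1*469/64 = -4870 - 469/64 = -312149/64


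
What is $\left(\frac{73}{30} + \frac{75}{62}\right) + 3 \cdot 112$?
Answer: $\frac{157934}{465} \approx 339.64$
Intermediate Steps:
$\left(\frac{73}{30} + \frac{75}{62}\right) + 3 \cdot 112 = \left(73 \cdot \frac{1}{30} + 75 \cdot \frac{1}{62}\right) + 336 = \left(\frac{73}{30} + \frac{75}{62}\right) + 336 = \frac{1694}{465} + 336 = \frac{157934}{465}$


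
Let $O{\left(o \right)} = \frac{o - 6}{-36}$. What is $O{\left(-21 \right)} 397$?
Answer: $\frac{1191}{4} \approx 297.75$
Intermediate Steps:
$O{\left(o \right)} = \frac{1}{6} - \frac{o}{36}$ ($O{\left(o \right)} = - \frac{-6 + o}{36} = \frac{1}{6} - \frac{o}{36}$)
$O{\left(-21 \right)} 397 = \left(\frac{1}{6} - - \frac{7}{12}\right) 397 = \left(\frac{1}{6} + \frac{7}{12}\right) 397 = \frac{3}{4} \cdot 397 = \frac{1191}{4}$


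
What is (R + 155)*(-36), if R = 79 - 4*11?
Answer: -6840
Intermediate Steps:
R = 35 (R = 79 - 44 = 35)
(R + 155)*(-36) = (35 + 155)*(-36) = 190*(-36) = -6840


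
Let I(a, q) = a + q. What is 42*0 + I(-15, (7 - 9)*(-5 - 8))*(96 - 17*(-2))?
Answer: 1430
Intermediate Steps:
42*0 + I(-15, (7 - 9)*(-5 - 8))*(96 - 17*(-2)) = 42*0 + (-15 + (7 - 9)*(-5 - 8))*(96 - 17*(-2)) = 0 + (-15 - 2*(-13))*(96 - 1*(-34)) = 0 + (-15 + 26)*(96 + 34) = 0 + 11*130 = 0 + 1430 = 1430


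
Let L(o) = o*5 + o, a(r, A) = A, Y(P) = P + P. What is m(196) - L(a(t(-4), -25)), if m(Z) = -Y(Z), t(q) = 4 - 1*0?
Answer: -242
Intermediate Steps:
Y(P) = 2*P
t(q) = 4 (t(q) = 4 + 0 = 4)
L(o) = 6*o (L(o) = 5*o + o = 6*o)
m(Z) = -2*Z
m(196) - L(a(t(-4), -25)) = -2*196 - 6*(-25) = -392 - 1*(-150) = -392 + 150 = -242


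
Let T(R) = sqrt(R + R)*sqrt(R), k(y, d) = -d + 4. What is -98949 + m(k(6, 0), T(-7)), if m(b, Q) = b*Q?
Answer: -98949 - 28*sqrt(2) ≈ -98989.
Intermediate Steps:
k(y, d) = 4 - d
T(R) = R*sqrt(2) (T(R) = sqrt(2*R)*sqrt(R) = (sqrt(2)*sqrt(R))*sqrt(R) = R*sqrt(2))
m(b, Q) = Q*b
-98949 + m(k(6, 0), T(-7)) = -98949 + (-7*sqrt(2))*(4 - 1*0) = -98949 + (-7*sqrt(2))*(4 + 0) = -98949 - 7*sqrt(2)*4 = -98949 - 28*sqrt(2)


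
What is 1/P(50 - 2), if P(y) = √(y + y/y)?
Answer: ⅐ ≈ 0.14286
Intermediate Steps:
P(y) = √(1 + y) (P(y) = √(y + 1) = √(1 + y))
1/P(50 - 2) = 1/(√(1 + (50 - 2))) = 1/(√(1 + 48)) = 1/(√49) = 1/7 = ⅐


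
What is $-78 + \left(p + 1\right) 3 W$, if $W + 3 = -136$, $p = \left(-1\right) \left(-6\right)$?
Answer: $-2997$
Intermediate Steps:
$p = 6$
$W = -139$ ($W = -3 - 136 = -139$)
$-78 + \left(p + 1\right) 3 W = -78 + \left(6 + 1\right) 3 \left(-139\right) = -78 + 7 \cdot 3 \left(-139\right) = -78 + 21 \left(-139\right) = -78 - 2919 = -2997$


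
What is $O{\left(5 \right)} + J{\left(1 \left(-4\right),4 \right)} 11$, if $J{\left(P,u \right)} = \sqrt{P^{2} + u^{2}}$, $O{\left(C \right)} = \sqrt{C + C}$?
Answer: $\sqrt{10} + 44 \sqrt{2} \approx 65.388$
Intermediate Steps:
$O{\left(C \right)} = \sqrt{2} \sqrt{C}$ ($O{\left(C \right)} = \sqrt{2 C} = \sqrt{2} \sqrt{C}$)
$O{\left(5 \right)} + J{\left(1 \left(-4\right),4 \right)} 11 = \sqrt{2} \sqrt{5} + \sqrt{\left(1 \left(-4\right)\right)^{2} + 4^{2}} \cdot 11 = \sqrt{10} + \sqrt{\left(-4\right)^{2} + 16} \cdot 11 = \sqrt{10} + \sqrt{16 + 16} \cdot 11 = \sqrt{10} + \sqrt{32} \cdot 11 = \sqrt{10} + 4 \sqrt{2} \cdot 11 = \sqrt{10} + 44 \sqrt{2}$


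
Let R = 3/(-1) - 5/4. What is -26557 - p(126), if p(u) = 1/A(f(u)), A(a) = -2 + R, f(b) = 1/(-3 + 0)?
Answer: -663921/25 ≈ -26557.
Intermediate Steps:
f(b) = -1/3 (f(b) = 1/(-3) = -1/3)
R = -17/4 (R = 3*(-1) - 5*1/4 = -3 - 5/4 = -17/4 ≈ -4.2500)
A(a) = -25/4 (A(a) = -2 - 17/4 = -25/4)
p(u) = -4/25 (p(u) = 1/(-25/4) = -4/25)
-26557 - p(126) = -26557 - 1*(-4/25) = -26557 + 4/25 = -663921/25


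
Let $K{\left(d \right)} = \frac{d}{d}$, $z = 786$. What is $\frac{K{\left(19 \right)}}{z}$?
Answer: $\frac{1}{786} \approx 0.0012723$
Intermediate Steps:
$K{\left(d \right)} = 1$
$\frac{K{\left(19 \right)}}{z} = 1 \cdot \frac{1}{786} = \frac{1}{786}$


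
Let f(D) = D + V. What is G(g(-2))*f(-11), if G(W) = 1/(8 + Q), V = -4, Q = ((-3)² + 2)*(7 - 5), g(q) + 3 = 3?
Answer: -½ ≈ -0.50000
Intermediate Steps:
g(q) = 0 (g(q) = -3 + 3 = 0)
Q = 22 (Q = (9 + 2)*2 = 11*2 = 22)
f(D) = -4 + D (f(D) = D - 4 = -4 + D)
G(W) = 1/30 (G(W) = 1/(8 + 22) = 1/30)
G(g(-2))*f(-11) = (-4 - 11)/30 = (1/30)*(-15) = -½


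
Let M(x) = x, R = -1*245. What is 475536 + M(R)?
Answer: 475291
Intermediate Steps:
R = -245
475536 + M(R) = 475536 - 245 = 475291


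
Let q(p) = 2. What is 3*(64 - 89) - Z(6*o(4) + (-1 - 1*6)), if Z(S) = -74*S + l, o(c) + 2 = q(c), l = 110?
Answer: -703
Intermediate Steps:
o(c) = 0 (o(c) = -2 + 2 = 0)
Z(S) = 110 - 74*S (Z(S) = -74*S + 110 = 110 - 74*S)
3*(64 - 89) - Z(6*o(4) + (-1 - 1*6)) = 3*(64 - 89) - (110 - 74*(6*0 + (-1 - 1*6))) = 3*(-25) - (110 - 74*(0 + (-1 - 6))) = -75 - (110 - 74*(0 - 7)) = -75 - (110 - 74*(-7)) = -75 - (110 + 518) = -75 - 1*628 = -75 - 628 = -703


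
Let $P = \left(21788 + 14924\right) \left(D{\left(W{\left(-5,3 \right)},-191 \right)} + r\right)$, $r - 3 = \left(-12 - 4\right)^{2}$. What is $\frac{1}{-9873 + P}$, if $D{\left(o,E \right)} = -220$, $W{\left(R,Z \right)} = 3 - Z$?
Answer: $\frac{1}{1421895} \approx 7.0329 \cdot 10^{-7}$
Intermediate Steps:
$r = 259$ ($r = 3 + \left(-12 - 4\right)^{2} = 3 + \left(-16\right)^{2} = 3 + 256 = 259$)
$P = 1431768$ ($P = \left(21788 + 14924\right) \left(-220 + 259\right) = 36712 \cdot 39 = 1431768$)
$\frac{1}{-9873 + P} = \frac{1}{-9873 + 1431768} = \frac{1}{1421895}$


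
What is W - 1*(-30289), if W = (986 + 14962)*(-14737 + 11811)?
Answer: -46633559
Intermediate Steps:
W = -46663848 (W = 15948*(-2926) = -46663848)
W - 1*(-30289) = -46663848 - 1*(-30289) = -46663848 + 30289 = -46633559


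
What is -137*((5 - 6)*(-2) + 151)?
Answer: -20961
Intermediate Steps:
-137*((5 - 6)*(-2) + 151) = -137*(-1*(-2) + 151) = -137*(2 + 151) = -137*153 = -20961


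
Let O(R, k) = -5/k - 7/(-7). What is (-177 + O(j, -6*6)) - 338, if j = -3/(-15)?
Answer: -18499/36 ≈ -513.86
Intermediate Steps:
j = 1/5 (j = -3*(-1/15) = 1/5 ≈ 0.20000)
O(R, k) = 1 - 5/k (O(R, k) = -5/k - 7*(-1/7) = -5/k + 1 = 1 - 5/k)
(-177 + O(j, -6*6)) - 338 = (-177 + (-5 - 6*6)/((-6*6))) - 338 = (-177 + (-5 - 36)/(-36)) - 338 = (-177 - 1/36*(-41)) - 338 = (-177 + 41/36) - 338 = -6331/36 - 338 = -18499/36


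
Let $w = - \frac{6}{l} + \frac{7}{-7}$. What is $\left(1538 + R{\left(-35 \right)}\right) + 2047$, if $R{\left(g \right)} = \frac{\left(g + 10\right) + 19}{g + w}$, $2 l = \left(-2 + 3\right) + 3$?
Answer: $\frac{46607}{13} \approx 3585.2$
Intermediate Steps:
$l = 2$ ($l = \frac{\left(-2 + 3\right) + 3}{2} = \frac{1 + 3}{2} = \frac{1}{2} \cdot 4 = 2$)
$w = -4$ ($w = - \frac{6}{2} + \frac{7}{-7} = \left(-6\right) \frac{1}{2} + 7 \left(- \frac{1}{7}\right) = -3 - 1 = -4$)
$R{\left(g \right)} = \frac{29 + g}{-4 + g}$ ($R{\left(g \right)} = \frac{\left(g + 10\right) + 19}{g - 4} = \frac{\left(10 + g\right) + 19}{-4 + g} = \frac{29 + g}{-4 + g}$)
$\left(1538 + R{\left(-35 \right)}\right) + 2047 = \left(1538 + \frac{29 - 35}{-4 - 35}\right) + 2047 = \left(1538 + \frac{1}{-39} \left(-6\right)\right) + 2047 = \left(1538 - - \frac{2}{13}\right) + 2047 = \left(1538 + \frac{2}{13}\right) + 2047 = \frac{19996}{13} + 2047 = \frac{46607}{13}$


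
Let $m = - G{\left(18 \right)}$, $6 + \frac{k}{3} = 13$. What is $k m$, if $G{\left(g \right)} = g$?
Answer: $-378$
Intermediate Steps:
$k = 21$ ($k = -18 + 3 \cdot 13 = -18 + 39 = 21$)
$m = -18$ ($m = \left(-1\right) 18 = -18$)
$k m = 21 \left(-18\right) = -378$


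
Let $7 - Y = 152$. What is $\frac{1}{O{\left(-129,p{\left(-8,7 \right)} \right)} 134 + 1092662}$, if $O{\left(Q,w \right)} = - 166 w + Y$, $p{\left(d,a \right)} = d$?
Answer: $\frac{1}{1251184} \approx 7.9924 \cdot 10^{-7}$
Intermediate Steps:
$Y = -145$ ($Y = 7 - 152 = -145$)
$O{\left(Q,w \right)} = -145 - 166 w$ ($O{\left(Q,w \right)} = - 166 w - 145 = -145 - 166 w$)
$\frac{1}{O{\left(-129,p{\left(-8,7 \right)} \right)} 134 + 1092662} = \frac{1}{\left(-145 - -1328\right) 134 + 1092662} = \frac{1}{\left(-145 + 1328\right) 134 + 1092662} = \frac{1}{1183 \cdot 134 + 1092662} = \frac{1}{158522 + 1092662} = \frac{1}{1251184}$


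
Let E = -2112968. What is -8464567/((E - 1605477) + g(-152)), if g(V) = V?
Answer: 8464567/3718597 ≈ 2.2763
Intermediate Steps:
-8464567/((E - 1605477) + g(-152)) = -8464567/((-2112968 - 1605477) - 152) = -8464567/(-3718445 - 152) = -8464567/(-3718597) = -8464567*(-1/3718597) = 8464567/3718597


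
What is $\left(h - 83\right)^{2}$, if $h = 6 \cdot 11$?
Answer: $289$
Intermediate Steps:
$h = 66$
$\left(h - 83\right)^{2} = \left(66 - 83\right)^{2} = \left(-17\right)^{2} = 289$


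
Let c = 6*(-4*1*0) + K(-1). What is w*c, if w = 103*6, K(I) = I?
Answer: -618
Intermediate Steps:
w = 618
c = -1 (c = 6*(-4*1*0) - 1 = 6*(-4*0) - 1 = 6*0 - 1 = 0 - 1 = -1)
w*c = 618*(-1) = -618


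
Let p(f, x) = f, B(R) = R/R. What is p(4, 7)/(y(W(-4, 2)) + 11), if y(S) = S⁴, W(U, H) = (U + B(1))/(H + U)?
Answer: 64/257 ≈ 0.24903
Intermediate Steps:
B(R) = 1
W(U, H) = (1 + U)/(H + U) (W(U, H) = (U + 1)/(H + U) = (1 + U)/(H + U))
p(4, 7)/(y(W(-4, 2)) + 11) = 4/(((1 - 4)/(2 - 4))⁴ + 11) = 4/((-3/(-2))⁴ + 11) = 4/((-½*(-3))⁴ + 11) = 4/((3/2)⁴ + 11) = 4/(81/16 + 11) = 4/(257/16) = (16/257)*4 = 64/257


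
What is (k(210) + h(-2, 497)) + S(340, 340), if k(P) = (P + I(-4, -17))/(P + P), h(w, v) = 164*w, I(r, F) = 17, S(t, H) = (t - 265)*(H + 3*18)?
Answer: 12273467/420 ≈ 29223.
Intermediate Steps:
S(t, H) = (-265 + t)*(54 + H) (S(t, H) = (-265 + t)*(H + 54) = (-265 + t)*(54 + H))
k(P) = (17 + P)/(2*P) (k(P) = (P + 17)/(P + P) = (17 + P)/((2*P)) = (17 + P)*(1/(2*P)) = (17 + P)/(2*P))
(k(210) + h(-2, 497)) + S(340, 340) = ((½)*(17 + 210)/210 + 164*(-2)) + (-14310 - 265*340 + 54*340 + 340*340) = ((½)*(1/210)*227 - 328) + (-14310 - 90100 + 18360 + 115600) = (227/420 - 328) + 29550 = -137533/420 + 29550 = 12273467/420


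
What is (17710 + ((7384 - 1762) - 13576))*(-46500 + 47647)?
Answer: 11190132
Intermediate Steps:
(17710 + ((7384 - 1762) - 13576))*(-46500 + 47647) = (17710 + (5622 - 13576))*1147 = (17710 - 7954)*1147 = 9756*1147 = 11190132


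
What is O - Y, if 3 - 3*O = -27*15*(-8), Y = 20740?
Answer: -21819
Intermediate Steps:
O = -1079 (O = 1 - (-27*15)*(-8)/3 = 1 - (-135)*(-8) = 1 - 1/3*3240 = 1 - 1080 = -1079)
O - Y = -1079 - 1*20740 = -1079 - 20740 = -21819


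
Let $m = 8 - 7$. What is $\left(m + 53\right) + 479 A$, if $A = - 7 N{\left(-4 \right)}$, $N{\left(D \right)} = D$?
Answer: $13466$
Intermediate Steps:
$A = 28$ ($A = \left(-7\right) \left(-4\right) = 28$)
$m = 1$ ($m = 8 - 7 = 1$)
$\left(m + 53\right) + 479 A = \left(1 + 53\right) + 479 \cdot 28 = 54 + 13412 = 13466$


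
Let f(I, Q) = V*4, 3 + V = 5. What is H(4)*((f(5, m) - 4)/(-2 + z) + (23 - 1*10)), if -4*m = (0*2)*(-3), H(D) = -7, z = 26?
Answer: -553/6 ≈ -92.167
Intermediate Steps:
V = 2 (V = -3 + 5 = 2)
m = 0 (m = -0*2*(-3)/4 = -0*(-3) = -¼*0 = 0)
f(I, Q) = 8 (f(I, Q) = 2*4 = 8)
H(4)*((f(5, m) - 4)/(-2 + z) + (23 - 1*10)) = -7*((8 - 4)/(-2 + 26) + (23 - 1*10)) = -7*(4/24 + (23 - 10)) = -7*(4*(1/24) + 13) = -7*(⅙ + 13) = -7*79/6 = -553/6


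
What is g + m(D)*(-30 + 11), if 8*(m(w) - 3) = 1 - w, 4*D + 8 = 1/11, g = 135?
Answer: 24967/352 ≈ 70.929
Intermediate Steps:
D = -87/44 (D = -2 + (¼)/11 = -2 + (¼)*(1/11) = -2 + 1/44 = -87/44 ≈ -1.9773)
m(w) = 25/8 - w/8 (m(w) = 3 + (1 - w)/8 = 3 + (⅛ - w/8) = 25/8 - w/8)
g + m(D)*(-30 + 11) = 135 + (25/8 - ⅛*(-87/44))*(-30 + 11) = 135 + (25/8 + 87/352)*(-19) = 135 + (1187/352)*(-19) = 135 - 22553/352 = 24967/352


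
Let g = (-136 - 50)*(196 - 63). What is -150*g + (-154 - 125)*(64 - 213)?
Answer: 3752271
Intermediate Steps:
g = -24738 (g = -186*133 = -24738)
-150*g + (-154 - 125)*(64 - 213) = -150*(-24738) + (-154 - 125)*(64 - 213) = 3710700 - 279*(-149) = 3710700 + 41571 = 3752271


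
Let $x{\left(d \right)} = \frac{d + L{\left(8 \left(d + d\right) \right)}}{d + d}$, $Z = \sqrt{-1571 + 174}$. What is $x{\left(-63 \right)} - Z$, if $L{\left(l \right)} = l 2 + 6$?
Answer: $\frac{691}{42} - i \sqrt{1397} \approx 16.452 - 37.376 i$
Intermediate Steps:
$Z = i \sqrt{1397}$ ($Z = \sqrt{-1397} = i \sqrt{1397} \approx 37.376 i$)
$L{\left(l \right)} = 6 + 2 l$ ($L{\left(l \right)} = 2 l + 6 = 6 + 2 l$)
$x{\left(d \right)} = \frac{6 + 33 d}{2 d}$ ($x{\left(d \right)} = \frac{d + \left(6 + 2 \cdot 8 \left(d + d\right)\right)}{d + d} = \frac{d + \left(6 + 2 \cdot 8 \cdot 2 d\right)}{2 d} = \left(d + \left(6 + 2 \cdot 16 d\right)\right) \frac{1}{2 d} = \left(d + \left(6 + 32 d\right)\right) \frac{1}{2 d} = \left(6 + 33 d\right) \frac{1}{2 d} = \frac{6 + 33 d}{2 d}$)
$x{\left(-63 \right)} - Z = \left(\frac{33}{2} + \frac{3}{-63}\right) - i \sqrt{1397} = \left(\frac{33}{2} + 3 \left(- \frac{1}{63}\right)\right) - i \sqrt{1397} = \left(\frac{33}{2} - \frac{1}{21}\right) - i \sqrt{1397} = \frac{691}{42} - i \sqrt{1397}$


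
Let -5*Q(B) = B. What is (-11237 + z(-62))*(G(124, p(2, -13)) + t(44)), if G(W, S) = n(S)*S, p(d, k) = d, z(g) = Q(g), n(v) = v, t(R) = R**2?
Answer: -21775724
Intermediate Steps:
Q(B) = -B/5
z(g) = -g/5
G(W, S) = S**2 (G(W, S) = S*S = S**2)
(-11237 + z(-62))*(G(124, p(2, -13)) + t(44)) = (-11237 - 1/5*(-62))*(2**2 + 44**2) = (-11237 + 62/5)*(4 + 1936) = -56123/5*1940 = -21775724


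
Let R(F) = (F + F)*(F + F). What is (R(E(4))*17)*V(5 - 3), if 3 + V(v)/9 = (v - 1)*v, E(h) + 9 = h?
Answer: -15300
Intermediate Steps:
E(h) = -9 + h
R(F) = 4*F² (R(F) = (2*F)*(2*F) = 4*F²)
V(v) = -27 + 9*v*(-1 + v) (V(v) = -27 + 9*((v - 1)*v) = -27 + 9*((-1 + v)*v) = -27 + 9*(v*(-1 + v)) = -27 + 9*v*(-1 + v))
(R(E(4))*17)*V(5 - 3) = ((4*(-9 + 4)²)*17)*(-27 - 9*(5 - 3) + 9*(5 - 3)²) = ((4*(-5)²)*17)*(-27 - 9*2 + 9*2²) = ((4*25)*17)*(-27 - 18 + 9*4) = (100*17)*(-27 - 18 + 36) = 1700*(-9) = -15300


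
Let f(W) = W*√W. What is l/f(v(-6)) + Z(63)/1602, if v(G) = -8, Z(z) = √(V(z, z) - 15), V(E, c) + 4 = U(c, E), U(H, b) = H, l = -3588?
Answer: √11/801 - 897*I*√2/8 ≈ 0.0041406 - 158.57*I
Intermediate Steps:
V(E, c) = -4 + c
Z(z) = √(-19 + z) (Z(z) = √((-4 + z) - 15) = √(-19 + z))
f(W) = W^(3/2)
l/f(v(-6)) + Z(63)/1602 = -3588*I*√2/32 + √(-19 + 63)/1602 = -3588*I*√2/32 + √44*(1/1602) = -897*I*√2/8 + (2*√11)*(1/1602) = -897*I*√2/8 + √11/801 = √11/801 - 897*I*√2/8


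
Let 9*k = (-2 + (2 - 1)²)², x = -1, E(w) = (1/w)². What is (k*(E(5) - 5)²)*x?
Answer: -15376/5625 ≈ -2.7335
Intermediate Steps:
E(w) = w⁻²
k = ⅑ (k = (-2 + (2 - 1)²)²/9 = (-2 + 1²)²/9 = (-2 + 1)²/9 = (⅑)*(-1)² = (⅑)*1 = ⅑ ≈ 0.11111)
(k*(E(5) - 5)²)*x = ((5⁻² - 5)²/9)*(-1) = ((1/25 - 5)²/9)*(-1) = ((-124/25)²/9)*(-1) = ((⅑)*(15376/625))*(-1) = (15376/5625)*(-1) = -15376/5625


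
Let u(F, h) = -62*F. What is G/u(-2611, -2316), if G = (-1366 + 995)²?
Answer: 19663/23126 ≈ 0.85026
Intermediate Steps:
G = 137641 (G = (-371)² = 137641)
G/u(-2611, -2316) = 137641/((-62*(-2611))) = 137641/161882 = 137641*(1/161882) = 19663/23126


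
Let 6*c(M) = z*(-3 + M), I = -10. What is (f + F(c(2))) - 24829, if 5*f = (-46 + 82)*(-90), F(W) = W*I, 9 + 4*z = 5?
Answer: -76436/3 ≈ -25479.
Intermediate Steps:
z = -1 (z = -9/4 + (¼)*5 = -9/4 + 5/4 = -1)
c(M) = ½ - M/6 (c(M) = (-(-3 + M))/6 = (3 - M)/6 = ½ - M/6)
F(W) = -10*W (F(W) = W*(-10) = -10*W)
f = -648 (f = ((-46 + 82)*(-90))/5 = (36*(-90))/5 = (⅕)*(-3240) = -648)
(f + F(c(2))) - 24829 = (-648 - 10*(½ - ⅙*2)) - 24829 = (-648 - 10*(½ - ⅓)) - 24829 = (-648 - 10*⅙) - 24829 = (-648 - 5/3) - 24829 = -1949/3 - 24829 = -76436/3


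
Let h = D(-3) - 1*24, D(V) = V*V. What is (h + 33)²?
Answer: 324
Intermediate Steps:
D(V) = V²
h = -15 (h = (-3)² - 1*24 = 9 - 24 = -15)
(h + 33)² = (-15 + 33)² = 18² = 324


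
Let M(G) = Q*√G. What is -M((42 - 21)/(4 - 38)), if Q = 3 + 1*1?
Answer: -2*I*√714/17 ≈ -3.1436*I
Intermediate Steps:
Q = 4 (Q = 3 + 1 = 4)
M(G) = 4*√G
-M((42 - 21)/(4 - 38)) = -4*√((42 - 21)/(4 - 38)) = -4*√(21/(-34)) = -4*√(21*(-1/34)) = -4*√(-21/34) = -4*I*√714/34 = -2*I*√714/17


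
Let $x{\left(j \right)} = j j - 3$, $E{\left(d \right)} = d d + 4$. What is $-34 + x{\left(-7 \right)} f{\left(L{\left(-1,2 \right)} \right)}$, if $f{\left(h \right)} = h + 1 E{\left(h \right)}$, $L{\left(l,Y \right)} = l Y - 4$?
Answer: $1530$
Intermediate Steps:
$L{\left(l,Y \right)} = -4 + Y l$ ($L{\left(l,Y \right)} = Y l - 4 = -4 + Y l$)
$E{\left(d \right)} = 4 + d^{2}$ ($E{\left(d \right)} = d^{2} + 4 = 4 + d^{2}$)
$x{\left(j \right)} = -3 + j^{2}$ ($x{\left(j \right)} = j^{2} - 3 = -3 + j^{2}$)
$f{\left(h \right)} = 4 + h + h^{2}$ ($f{\left(h \right)} = h + 1 \left(4 + h^{2}\right) = h + \left(4 + h^{2}\right) = 4 + h + h^{2}$)
$-34 + x{\left(-7 \right)} f{\left(L{\left(-1,2 \right)} \right)} = -34 + \left(-3 + \left(-7\right)^{2}\right) \left(4 + \left(-4 + 2 \left(-1\right)\right) + \left(-4 + 2 \left(-1\right)\right)^{2}\right) = -34 + \left(-3 + 49\right) \left(4 - 6 + \left(-4 - 2\right)^{2}\right) = -34 + 46 \left(4 - 6 + \left(-6\right)^{2}\right) = -34 + 46 \left(4 - 6 + 36\right) = -34 + 46 \cdot 34 = -34 + 1564 = 1530$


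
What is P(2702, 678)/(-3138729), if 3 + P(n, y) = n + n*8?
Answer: -8105/1046243 ≈ -0.0077468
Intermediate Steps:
P(n, y) = -3 + 9*n (P(n, y) = -3 + (n + n*8) = -3 + (n + 8*n) = -3 + 9*n)
P(2702, 678)/(-3138729) = (-3 + 9*2702)/(-3138729) = (-3 + 24318)*(-1/3138729) = 24315*(-1/3138729) = -8105/1046243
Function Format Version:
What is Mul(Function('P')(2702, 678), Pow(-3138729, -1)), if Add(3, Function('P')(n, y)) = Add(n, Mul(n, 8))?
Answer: Rational(-8105, 1046243) ≈ -0.0077468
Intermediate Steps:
Function('P')(n, y) = Add(-3, Mul(9, n)) (Function('P')(n, y) = Add(-3, Add(n, Mul(n, 8))) = Add(-3, Add(n, Mul(8, n))) = Add(-3, Mul(9, n)))
Mul(Function('P')(2702, 678), Pow(-3138729, -1)) = Mul(Add(-3, Mul(9, 2702)), Pow(-3138729, -1)) = Mul(Add(-3, 24318), Rational(-1, 3138729)) = Mul(24315, Rational(-1, 3138729)) = Rational(-8105, 1046243)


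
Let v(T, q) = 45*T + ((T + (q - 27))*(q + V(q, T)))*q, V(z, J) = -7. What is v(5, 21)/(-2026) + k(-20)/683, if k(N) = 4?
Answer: 55231/1383758 ≈ 0.039914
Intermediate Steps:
v(T, q) = 45*T + q*(-7 + q)*(-27 + T + q) (v(T, q) = 45*T + ((T + (q - 27))*(q - 7))*q = 45*T + ((T + (-27 + q))*(-7 + q))*q = 45*T + ((-27 + T + q)*(-7 + q))*q = 45*T + ((-7 + q)*(-27 + T + q))*q = 45*T + q*(-7 + q)*(-27 + T + q))
v(5, 21)/(-2026) + k(-20)/683 = (21³ - 34*21² + 45*5 + 189*21 + 5*21² - 7*5*21)/(-2026) + 4/683 = (9261 - 34*441 + 225 + 3969 + 5*441 - 735)*(-1/2026) + 4*(1/683) = (9261 - 14994 + 225 + 3969 + 2205 - 735)*(-1/2026) + 4/683 = -69*(-1/2026) + 4/683 = 69/2026 + 4/683 = 55231/1383758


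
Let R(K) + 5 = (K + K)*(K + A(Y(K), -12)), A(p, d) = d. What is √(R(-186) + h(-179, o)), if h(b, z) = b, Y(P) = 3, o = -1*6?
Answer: 16*√287 ≈ 271.06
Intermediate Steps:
o = -6
R(K) = -5 + 2*K*(-12 + K) (R(K) = -5 + (K + K)*(K - 12) = -5 + (2*K)*(-12 + K) = -5 + 2*K*(-12 + K))
√(R(-186) + h(-179, o)) = √((-5 - 24*(-186) + 2*(-186)²) - 179) = √((-5 + 4464 + 2*34596) - 179) = √((-5 + 4464 + 69192) - 179) = √(73651 - 179) = √73472 = 16*√287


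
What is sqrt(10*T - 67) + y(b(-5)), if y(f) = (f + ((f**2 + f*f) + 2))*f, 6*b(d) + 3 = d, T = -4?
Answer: -152/27 + I*sqrt(107) ≈ -5.6296 + 10.344*I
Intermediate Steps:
b(d) = -1/2 + d/6
y(f) = f*(2 + f + 2*f**2) (y(f) = (f + ((f**2 + f**2) + 2))*f = (f + (2*f**2 + 2))*f = (f + (2 + 2*f**2))*f = (2 + f + 2*f**2)*f = f*(2 + f + 2*f**2))
sqrt(10*T - 67) + y(b(-5)) = sqrt(10*(-4) - 67) + (-1/2 + (1/6)*(-5))*(2 + (-1/2 + (1/6)*(-5)) + 2*(-1/2 + (1/6)*(-5))**2) = sqrt(-40 - 67) + (-1/2 - 5/6)*(2 + (-1/2 - 5/6) + 2*(-1/2 - 5/6)**2) = sqrt(-107) - 4*(2 - 4/3 + 2*(-4/3)**2)/3 = I*sqrt(107) - 4*(2 - 4/3 + 2*(16/9))/3 = I*sqrt(107) - 4*(2 - 4/3 + 32/9)/3 = I*sqrt(107) - 4/3*38/9 = I*sqrt(107) - 152/27 = -152/27 + I*sqrt(107)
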